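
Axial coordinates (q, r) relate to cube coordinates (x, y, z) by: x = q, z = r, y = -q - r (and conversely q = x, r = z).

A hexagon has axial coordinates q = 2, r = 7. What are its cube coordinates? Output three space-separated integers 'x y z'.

x = q = 2
z = r = 7
y = -x - z = -(2) - (7) = -9

Answer: 2 -9 7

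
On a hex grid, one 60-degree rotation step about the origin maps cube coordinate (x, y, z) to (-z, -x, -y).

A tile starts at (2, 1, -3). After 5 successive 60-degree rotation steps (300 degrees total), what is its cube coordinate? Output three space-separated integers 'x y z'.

Answer: -1 3 -2

Derivation:
Start: (2, 1, -3)
Step 1: (2, 1, -3) -> (-(-3), -(2), -(1)) = (3, -2, -1)
Step 2: (3, -2, -1) -> (-(-1), -(3), -(-2)) = (1, -3, 2)
Step 3: (1, -3, 2) -> (-(2), -(1), -(-3)) = (-2, -1, 3)
Step 4: (-2, -1, 3) -> (-(3), -(-2), -(-1)) = (-3, 2, 1)
Step 5: (-3, 2, 1) -> (-(1), -(-3), -(2)) = (-1, 3, -2)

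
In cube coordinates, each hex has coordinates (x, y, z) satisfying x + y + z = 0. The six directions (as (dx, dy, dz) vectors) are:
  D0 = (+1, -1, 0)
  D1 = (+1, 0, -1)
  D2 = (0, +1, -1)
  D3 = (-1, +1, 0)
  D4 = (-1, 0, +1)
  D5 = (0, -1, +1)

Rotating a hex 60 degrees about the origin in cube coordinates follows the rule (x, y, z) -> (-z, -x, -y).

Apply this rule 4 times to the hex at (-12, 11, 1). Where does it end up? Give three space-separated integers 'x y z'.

Start: (-12, 11, 1)
Step 1: (-12, 11, 1) -> (-(1), -(-12), -(11)) = (-1, 12, -11)
Step 2: (-1, 12, -11) -> (-(-11), -(-1), -(12)) = (11, 1, -12)
Step 3: (11, 1, -12) -> (-(-12), -(11), -(1)) = (12, -11, -1)
Step 4: (12, -11, -1) -> (-(-1), -(12), -(-11)) = (1, -12, 11)

Answer: 1 -12 11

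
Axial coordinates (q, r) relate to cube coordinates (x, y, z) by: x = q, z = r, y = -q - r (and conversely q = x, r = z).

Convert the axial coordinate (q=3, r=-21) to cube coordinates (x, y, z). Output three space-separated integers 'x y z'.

x = q = 3
z = r = -21
y = -x - z = -(3) - (-21) = 18

Answer: 3 18 -21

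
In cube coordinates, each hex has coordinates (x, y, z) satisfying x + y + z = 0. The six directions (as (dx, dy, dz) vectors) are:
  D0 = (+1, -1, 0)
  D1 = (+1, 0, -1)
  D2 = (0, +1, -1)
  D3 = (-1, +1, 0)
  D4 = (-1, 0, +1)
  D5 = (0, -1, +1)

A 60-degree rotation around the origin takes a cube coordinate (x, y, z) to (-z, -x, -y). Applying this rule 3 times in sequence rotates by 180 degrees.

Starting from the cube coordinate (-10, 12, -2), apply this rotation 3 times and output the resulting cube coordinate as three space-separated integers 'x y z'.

Answer: 10 -12 2

Derivation:
Start: (-10, 12, -2)
Step 1: (-10, 12, -2) -> (-(-2), -(-10), -(12)) = (2, 10, -12)
Step 2: (2, 10, -12) -> (-(-12), -(2), -(10)) = (12, -2, -10)
Step 3: (12, -2, -10) -> (-(-10), -(12), -(-2)) = (10, -12, 2)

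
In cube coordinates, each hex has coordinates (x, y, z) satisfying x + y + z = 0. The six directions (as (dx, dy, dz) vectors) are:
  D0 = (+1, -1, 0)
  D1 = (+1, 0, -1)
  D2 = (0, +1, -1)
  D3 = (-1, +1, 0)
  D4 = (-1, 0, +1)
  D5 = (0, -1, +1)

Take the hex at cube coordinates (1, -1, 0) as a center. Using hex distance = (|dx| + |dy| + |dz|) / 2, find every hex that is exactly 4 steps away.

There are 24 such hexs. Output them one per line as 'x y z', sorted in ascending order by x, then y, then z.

Answer: -3 -1 4
-3 0 3
-3 1 2
-3 2 1
-3 3 0
-2 -2 4
-2 3 -1
-1 -3 4
-1 3 -2
0 -4 4
0 3 -3
1 -5 4
1 3 -4
2 -5 3
2 2 -4
3 -5 2
3 1 -4
4 -5 1
4 0 -4
5 -5 0
5 -4 -1
5 -3 -2
5 -2 -3
5 -1 -4

Derivation:
Walk ring at distance 4 from (1, -1, 0):
Start at center + D4*4 = (-3, -1, 4)
  hex 0: (-3, -1, 4)
  hex 1: (-2, -2, 4)
  hex 2: (-1, -3, 4)
  hex 3: (0, -4, 4)
  hex 4: (1, -5, 4)
  hex 5: (2, -5, 3)
  hex 6: (3, -5, 2)
  hex 7: (4, -5, 1)
  hex 8: (5, -5, 0)
  hex 9: (5, -4, -1)
  hex 10: (5, -3, -2)
  hex 11: (5, -2, -3)
  hex 12: (5, -1, -4)
  hex 13: (4, 0, -4)
  hex 14: (3, 1, -4)
  hex 15: (2, 2, -4)
  hex 16: (1, 3, -4)
  hex 17: (0, 3, -3)
  hex 18: (-1, 3, -2)
  hex 19: (-2, 3, -1)
  hex 20: (-3, 3, 0)
  hex 21: (-3, 2, 1)
  hex 22: (-3, 1, 2)
  hex 23: (-3, 0, 3)
Sorted: 24 hexes.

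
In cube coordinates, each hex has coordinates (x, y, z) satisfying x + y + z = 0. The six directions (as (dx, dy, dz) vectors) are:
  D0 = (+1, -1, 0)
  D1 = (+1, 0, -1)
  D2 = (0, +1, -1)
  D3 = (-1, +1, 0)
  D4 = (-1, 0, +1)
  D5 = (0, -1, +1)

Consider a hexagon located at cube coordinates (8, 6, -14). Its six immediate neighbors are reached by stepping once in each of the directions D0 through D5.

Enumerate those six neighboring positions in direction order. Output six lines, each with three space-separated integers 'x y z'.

Answer: 9 5 -14
9 6 -15
8 7 -15
7 7 -14
7 6 -13
8 5 -13

Derivation:
Center: (8, 6, -14). Add each direction:
  D0: (8, 6, -14) + (1, -1, 0) = (9, 5, -14)
  D1: (8, 6, -14) + (1, 0, -1) = (9, 6, -15)
  D2: (8, 6, -14) + (0, 1, -1) = (8, 7, -15)
  D3: (8, 6, -14) + (-1, 1, 0) = (7, 7, -14)
  D4: (8, 6, -14) + (-1, 0, 1) = (7, 6, -13)
  D5: (8, 6, -14) + (0, -1, 1) = (8, 5, -13)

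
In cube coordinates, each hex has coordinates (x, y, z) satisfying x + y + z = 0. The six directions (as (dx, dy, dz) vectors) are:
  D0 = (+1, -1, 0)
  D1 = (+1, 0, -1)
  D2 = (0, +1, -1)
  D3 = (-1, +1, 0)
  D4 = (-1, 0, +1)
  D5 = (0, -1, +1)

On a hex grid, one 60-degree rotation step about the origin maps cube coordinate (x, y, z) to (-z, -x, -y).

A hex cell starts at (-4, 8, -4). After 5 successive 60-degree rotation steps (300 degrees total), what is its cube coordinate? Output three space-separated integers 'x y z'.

Start: (-4, 8, -4)
Step 1: (-4, 8, -4) -> (-(-4), -(-4), -(8)) = (4, 4, -8)
Step 2: (4, 4, -8) -> (-(-8), -(4), -(4)) = (8, -4, -4)
Step 3: (8, -4, -4) -> (-(-4), -(8), -(-4)) = (4, -8, 4)
Step 4: (4, -8, 4) -> (-(4), -(4), -(-8)) = (-4, -4, 8)
Step 5: (-4, -4, 8) -> (-(8), -(-4), -(-4)) = (-8, 4, 4)

Answer: -8 4 4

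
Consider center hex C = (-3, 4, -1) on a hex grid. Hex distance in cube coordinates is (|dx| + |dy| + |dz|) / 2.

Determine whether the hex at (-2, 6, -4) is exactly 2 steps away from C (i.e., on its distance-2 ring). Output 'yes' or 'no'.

Answer: no

Derivation:
|px - cx| = |-2 - (-3)| = 1
|py - cy| = |6 - 4| = 2
|pz - cz| = |-4 - (-1)| = 3
distance = (1+2+3)/2 = 6/2 = 3
radius = 2; distance != radius -> no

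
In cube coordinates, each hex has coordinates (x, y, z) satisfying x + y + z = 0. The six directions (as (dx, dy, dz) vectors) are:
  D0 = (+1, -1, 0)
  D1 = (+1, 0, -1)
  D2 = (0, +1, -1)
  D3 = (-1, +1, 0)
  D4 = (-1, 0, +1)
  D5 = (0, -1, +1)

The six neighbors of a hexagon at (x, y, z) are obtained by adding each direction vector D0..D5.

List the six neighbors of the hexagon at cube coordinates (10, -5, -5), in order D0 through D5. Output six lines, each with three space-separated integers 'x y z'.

Answer: 11 -6 -5
11 -5 -6
10 -4 -6
9 -4 -5
9 -5 -4
10 -6 -4

Derivation:
Center: (10, -5, -5). Add each direction:
  D0: (10, -5, -5) + (1, -1, 0) = (11, -6, -5)
  D1: (10, -5, -5) + (1, 0, -1) = (11, -5, -6)
  D2: (10, -5, -5) + (0, 1, -1) = (10, -4, -6)
  D3: (10, -5, -5) + (-1, 1, 0) = (9, -4, -5)
  D4: (10, -5, -5) + (-1, 0, 1) = (9, -5, -4)
  D5: (10, -5, -5) + (0, -1, 1) = (10, -6, -4)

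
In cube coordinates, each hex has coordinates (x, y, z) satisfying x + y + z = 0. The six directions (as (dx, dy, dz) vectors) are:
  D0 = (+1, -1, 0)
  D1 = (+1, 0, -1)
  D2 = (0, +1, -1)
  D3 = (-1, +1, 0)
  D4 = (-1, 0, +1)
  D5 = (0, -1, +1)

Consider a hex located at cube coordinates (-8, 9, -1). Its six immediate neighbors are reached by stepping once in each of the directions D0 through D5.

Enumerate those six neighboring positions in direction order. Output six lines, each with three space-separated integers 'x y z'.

Center: (-8, 9, -1). Add each direction:
  D0: (-8, 9, -1) + (1, -1, 0) = (-7, 8, -1)
  D1: (-8, 9, -1) + (1, 0, -1) = (-7, 9, -2)
  D2: (-8, 9, -1) + (0, 1, -1) = (-8, 10, -2)
  D3: (-8, 9, -1) + (-1, 1, 0) = (-9, 10, -1)
  D4: (-8, 9, -1) + (-1, 0, 1) = (-9, 9, 0)
  D5: (-8, 9, -1) + (0, -1, 1) = (-8, 8, 0)

Answer: -7 8 -1
-7 9 -2
-8 10 -2
-9 10 -1
-9 9 0
-8 8 0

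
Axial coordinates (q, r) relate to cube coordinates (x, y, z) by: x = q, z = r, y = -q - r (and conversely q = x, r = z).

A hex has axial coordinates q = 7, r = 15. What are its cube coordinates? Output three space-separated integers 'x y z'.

x = q = 7
z = r = 15
y = -x - z = -(7) - (15) = -22

Answer: 7 -22 15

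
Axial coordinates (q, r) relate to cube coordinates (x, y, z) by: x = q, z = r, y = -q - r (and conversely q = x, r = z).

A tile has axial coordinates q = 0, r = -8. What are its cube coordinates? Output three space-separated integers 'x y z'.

Answer: 0 8 -8

Derivation:
x = q = 0
z = r = -8
y = -x - z = -(0) - (-8) = 8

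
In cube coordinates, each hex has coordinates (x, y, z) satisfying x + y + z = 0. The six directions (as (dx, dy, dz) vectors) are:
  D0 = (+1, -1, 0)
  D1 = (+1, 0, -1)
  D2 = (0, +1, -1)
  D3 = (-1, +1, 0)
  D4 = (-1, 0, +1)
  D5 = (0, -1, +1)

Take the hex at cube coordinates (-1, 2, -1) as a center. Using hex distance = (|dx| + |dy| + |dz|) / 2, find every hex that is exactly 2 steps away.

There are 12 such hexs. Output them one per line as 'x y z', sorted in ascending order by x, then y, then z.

Walk ring at distance 2 from (-1, 2, -1):
Start at center + D4*2 = (-3, 2, 1)
  hex 0: (-3, 2, 1)
  hex 1: (-2, 1, 1)
  hex 2: (-1, 0, 1)
  hex 3: (0, 0, 0)
  hex 4: (1, 0, -1)
  hex 5: (1, 1, -2)
  hex 6: (1, 2, -3)
  hex 7: (0, 3, -3)
  hex 8: (-1, 4, -3)
  hex 9: (-2, 4, -2)
  hex 10: (-3, 4, -1)
  hex 11: (-3, 3, 0)
Sorted: 12 hexes.

Answer: -3 2 1
-3 3 0
-3 4 -1
-2 1 1
-2 4 -2
-1 0 1
-1 4 -3
0 0 0
0 3 -3
1 0 -1
1 1 -2
1 2 -3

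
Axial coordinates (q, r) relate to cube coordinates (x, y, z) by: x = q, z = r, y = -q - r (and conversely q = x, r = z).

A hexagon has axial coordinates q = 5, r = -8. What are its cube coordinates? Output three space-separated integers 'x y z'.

x = q = 5
z = r = -8
y = -x - z = -(5) - (-8) = 3

Answer: 5 3 -8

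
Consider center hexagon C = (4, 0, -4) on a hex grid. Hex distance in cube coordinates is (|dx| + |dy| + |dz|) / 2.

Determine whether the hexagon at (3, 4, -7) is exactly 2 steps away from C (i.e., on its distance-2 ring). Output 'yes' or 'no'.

|px - cx| = |3 - 4| = 1
|py - cy| = |4 - 0| = 4
|pz - cz| = |-7 - (-4)| = 3
distance = (1+4+3)/2 = 8/2 = 4
radius = 2; distance != radius -> no

Answer: no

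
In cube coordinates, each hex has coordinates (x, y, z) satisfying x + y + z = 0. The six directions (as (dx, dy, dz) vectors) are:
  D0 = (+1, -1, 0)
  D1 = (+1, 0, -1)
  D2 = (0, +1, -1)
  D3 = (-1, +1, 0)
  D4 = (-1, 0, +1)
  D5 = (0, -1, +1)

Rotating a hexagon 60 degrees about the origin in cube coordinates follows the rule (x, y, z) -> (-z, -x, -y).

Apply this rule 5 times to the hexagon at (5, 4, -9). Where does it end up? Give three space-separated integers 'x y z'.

Start: (5, 4, -9)
Step 1: (5, 4, -9) -> (-(-9), -(5), -(4)) = (9, -5, -4)
Step 2: (9, -5, -4) -> (-(-4), -(9), -(-5)) = (4, -9, 5)
Step 3: (4, -9, 5) -> (-(5), -(4), -(-9)) = (-5, -4, 9)
Step 4: (-5, -4, 9) -> (-(9), -(-5), -(-4)) = (-9, 5, 4)
Step 5: (-9, 5, 4) -> (-(4), -(-9), -(5)) = (-4, 9, -5)

Answer: -4 9 -5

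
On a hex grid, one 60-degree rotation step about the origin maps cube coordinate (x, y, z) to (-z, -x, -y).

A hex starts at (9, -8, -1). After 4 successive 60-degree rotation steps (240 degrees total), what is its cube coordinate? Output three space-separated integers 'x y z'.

Answer: -1 9 -8

Derivation:
Start: (9, -8, -1)
Step 1: (9, -8, -1) -> (-(-1), -(9), -(-8)) = (1, -9, 8)
Step 2: (1, -9, 8) -> (-(8), -(1), -(-9)) = (-8, -1, 9)
Step 3: (-8, -1, 9) -> (-(9), -(-8), -(-1)) = (-9, 8, 1)
Step 4: (-9, 8, 1) -> (-(1), -(-9), -(8)) = (-1, 9, -8)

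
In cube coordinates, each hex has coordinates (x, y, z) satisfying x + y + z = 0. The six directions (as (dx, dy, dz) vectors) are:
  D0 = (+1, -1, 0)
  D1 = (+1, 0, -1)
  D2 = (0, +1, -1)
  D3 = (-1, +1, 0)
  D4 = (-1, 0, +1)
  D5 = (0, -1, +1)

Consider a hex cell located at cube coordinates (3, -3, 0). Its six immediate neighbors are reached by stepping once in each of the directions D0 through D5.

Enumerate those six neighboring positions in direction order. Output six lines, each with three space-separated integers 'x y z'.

Center: (3, -3, 0). Add each direction:
  D0: (3, -3, 0) + (1, -1, 0) = (4, -4, 0)
  D1: (3, -3, 0) + (1, 0, -1) = (4, -3, -1)
  D2: (3, -3, 0) + (0, 1, -1) = (3, -2, -1)
  D3: (3, -3, 0) + (-1, 1, 0) = (2, -2, 0)
  D4: (3, -3, 0) + (-1, 0, 1) = (2, -3, 1)
  D5: (3, -3, 0) + (0, -1, 1) = (3, -4, 1)

Answer: 4 -4 0
4 -3 -1
3 -2 -1
2 -2 0
2 -3 1
3 -4 1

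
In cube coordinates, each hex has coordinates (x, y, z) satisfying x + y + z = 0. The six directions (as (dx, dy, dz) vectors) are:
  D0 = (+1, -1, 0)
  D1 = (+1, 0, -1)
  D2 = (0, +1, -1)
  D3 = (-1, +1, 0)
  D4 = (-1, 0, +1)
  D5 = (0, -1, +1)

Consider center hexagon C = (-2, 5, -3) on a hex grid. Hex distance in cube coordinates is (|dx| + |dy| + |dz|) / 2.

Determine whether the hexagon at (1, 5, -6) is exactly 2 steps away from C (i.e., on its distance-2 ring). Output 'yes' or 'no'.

Answer: no

Derivation:
|px - cx| = |1 - (-2)| = 3
|py - cy| = |5 - 5| = 0
|pz - cz| = |-6 - (-3)| = 3
distance = (3+0+3)/2 = 6/2 = 3
radius = 2; distance != radius -> no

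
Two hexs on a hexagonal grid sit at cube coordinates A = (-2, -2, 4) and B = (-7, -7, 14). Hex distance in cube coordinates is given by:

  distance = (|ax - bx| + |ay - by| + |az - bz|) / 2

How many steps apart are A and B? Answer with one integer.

Answer: 10

Derivation:
|ax - bx| = |-2 - (-7)| = 5
|ay - by| = |-2 - (-7)| = 5
|az - bz| = |4 - 14| = 10
distance = (5 + 5 + 10) / 2 = 20 / 2 = 10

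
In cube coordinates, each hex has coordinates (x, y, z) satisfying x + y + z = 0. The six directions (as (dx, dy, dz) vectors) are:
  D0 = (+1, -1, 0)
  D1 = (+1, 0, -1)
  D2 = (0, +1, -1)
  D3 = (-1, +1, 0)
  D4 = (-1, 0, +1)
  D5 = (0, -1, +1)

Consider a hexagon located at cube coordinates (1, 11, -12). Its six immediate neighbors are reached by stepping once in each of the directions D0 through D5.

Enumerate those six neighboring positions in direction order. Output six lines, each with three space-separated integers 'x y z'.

Answer: 2 10 -12
2 11 -13
1 12 -13
0 12 -12
0 11 -11
1 10 -11

Derivation:
Center: (1, 11, -12). Add each direction:
  D0: (1, 11, -12) + (1, -1, 0) = (2, 10, -12)
  D1: (1, 11, -12) + (1, 0, -1) = (2, 11, -13)
  D2: (1, 11, -12) + (0, 1, -1) = (1, 12, -13)
  D3: (1, 11, -12) + (-1, 1, 0) = (0, 12, -12)
  D4: (1, 11, -12) + (-1, 0, 1) = (0, 11, -11)
  D5: (1, 11, -12) + (0, -1, 1) = (1, 10, -11)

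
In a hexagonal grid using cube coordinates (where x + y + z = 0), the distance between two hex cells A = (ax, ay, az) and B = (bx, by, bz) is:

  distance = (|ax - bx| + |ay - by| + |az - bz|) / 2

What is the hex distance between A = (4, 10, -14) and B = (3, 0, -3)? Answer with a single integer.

|ax - bx| = |4 - 3| = 1
|ay - by| = |10 - 0| = 10
|az - bz| = |-14 - (-3)| = 11
distance = (1 + 10 + 11) / 2 = 22 / 2 = 11

Answer: 11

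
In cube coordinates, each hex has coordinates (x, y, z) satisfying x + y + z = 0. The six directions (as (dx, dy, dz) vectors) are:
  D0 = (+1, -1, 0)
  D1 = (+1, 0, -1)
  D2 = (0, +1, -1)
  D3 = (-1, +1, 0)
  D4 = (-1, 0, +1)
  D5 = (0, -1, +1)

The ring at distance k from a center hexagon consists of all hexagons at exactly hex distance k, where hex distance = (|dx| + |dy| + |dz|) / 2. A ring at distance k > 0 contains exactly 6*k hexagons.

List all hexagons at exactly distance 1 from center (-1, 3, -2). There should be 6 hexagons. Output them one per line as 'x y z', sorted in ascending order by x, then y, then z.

Walk ring at distance 1 from (-1, 3, -2):
Start at center + D4*1 = (-2, 3, -1)
  hex 0: (-2, 3, -1)
  hex 1: (-1, 2, -1)
  hex 2: (0, 2, -2)
  hex 3: (0, 3, -3)
  hex 4: (-1, 4, -3)
  hex 5: (-2, 4, -2)
Sorted: 6 hexes.

Answer: -2 3 -1
-2 4 -2
-1 2 -1
-1 4 -3
0 2 -2
0 3 -3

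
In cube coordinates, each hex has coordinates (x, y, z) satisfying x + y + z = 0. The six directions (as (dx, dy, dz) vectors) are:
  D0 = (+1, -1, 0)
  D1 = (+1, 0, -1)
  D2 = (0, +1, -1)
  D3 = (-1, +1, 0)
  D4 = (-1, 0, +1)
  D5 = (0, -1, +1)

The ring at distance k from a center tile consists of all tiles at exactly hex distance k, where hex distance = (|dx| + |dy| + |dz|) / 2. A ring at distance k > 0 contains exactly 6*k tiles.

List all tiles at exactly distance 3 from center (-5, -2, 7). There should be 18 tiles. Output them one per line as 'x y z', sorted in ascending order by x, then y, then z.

Answer: -8 -2 10
-8 -1 9
-8 0 8
-8 1 7
-7 -3 10
-7 1 6
-6 -4 10
-6 1 5
-5 -5 10
-5 1 4
-4 -5 9
-4 0 4
-3 -5 8
-3 -1 4
-2 -5 7
-2 -4 6
-2 -3 5
-2 -2 4

Derivation:
Walk ring at distance 3 from (-5, -2, 7):
Start at center + D4*3 = (-8, -2, 10)
  hex 0: (-8, -2, 10)
  hex 1: (-7, -3, 10)
  hex 2: (-6, -4, 10)
  hex 3: (-5, -5, 10)
  hex 4: (-4, -5, 9)
  hex 5: (-3, -5, 8)
  hex 6: (-2, -5, 7)
  hex 7: (-2, -4, 6)
  hex 8: (-2, -3, 5)
  hex 9: (-2, -2, 4)
  hex 10: (-3, -1, 4)
  hex 11: (-4, 0, 4)
  hex 12: (-5, 1, 4)
  hex 13: (-6, 1, 5)
  hex 14: (-7, 1, 6)
  hex 15: (-8, 1, 7)
  hex 16: (-8, 0, 8)
  hex 17: (-8, -1, 9)
Sorted: 18 hexes.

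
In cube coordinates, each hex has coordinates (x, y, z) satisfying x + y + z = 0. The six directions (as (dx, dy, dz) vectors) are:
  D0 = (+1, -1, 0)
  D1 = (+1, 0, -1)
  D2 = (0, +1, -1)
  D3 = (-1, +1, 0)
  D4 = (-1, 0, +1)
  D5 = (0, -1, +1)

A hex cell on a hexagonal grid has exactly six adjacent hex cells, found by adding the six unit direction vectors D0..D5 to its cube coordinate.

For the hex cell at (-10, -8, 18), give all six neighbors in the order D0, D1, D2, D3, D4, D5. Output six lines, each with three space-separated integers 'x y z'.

Center: (-10, -8, 18). Add each direction:
  D0: (-10, -8, 18) + (1, -1, 0) = (-9, -9, 18)
  D1: (-10, -8, 18) + (1, 0, -1) = (-9, -8, 17)
  D2: (-10, -8, 18) + (0, 1, -1) = (-10, -7, 17)
  D3: (-10, -8, 18) + (-1, 1, 0) = (-11, -7, 18)
  D4: (-10, -8, 18) + (-1, 0, 1) = (-11, -8, 19)
  D5: (-10, -8, 18) + (0, -1, 1) = (-10, -9, 19)

Answer: -9 -9 18
-9 -8 17
-10 -7 17
-11 -7 18
-11 -8 19
-10 -9 19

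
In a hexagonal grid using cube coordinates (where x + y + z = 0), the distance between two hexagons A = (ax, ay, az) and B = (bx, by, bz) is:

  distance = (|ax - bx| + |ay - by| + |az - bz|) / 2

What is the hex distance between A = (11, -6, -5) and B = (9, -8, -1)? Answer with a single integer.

|ax - bx| = |11 - 9| = 2
|ay - by| = |-6 - (-8)| = 2
|az - bz| = |-5 - (-1)| = 4
distance = (2 + 2 + 4) / 2 = 8 / 2 = 4

Answer: 4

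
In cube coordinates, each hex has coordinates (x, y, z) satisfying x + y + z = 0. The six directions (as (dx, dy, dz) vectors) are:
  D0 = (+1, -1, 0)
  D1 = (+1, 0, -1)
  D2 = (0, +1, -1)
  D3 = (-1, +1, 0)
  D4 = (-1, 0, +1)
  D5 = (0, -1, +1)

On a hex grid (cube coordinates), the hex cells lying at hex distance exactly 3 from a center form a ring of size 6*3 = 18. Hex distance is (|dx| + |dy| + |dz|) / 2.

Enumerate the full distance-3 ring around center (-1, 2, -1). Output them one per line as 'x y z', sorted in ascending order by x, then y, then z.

Answer: -4 2 2
-4 3 1
-4 4 0
-4 5 -1
-3 1 2
-3 5 -2
-2 0 2
-2 5 -3
-1 -1 2
-1 5 -4
0 -1 1
0 4 -4
1 -1 0
1 3 -4
2 -1 -1
2 0 -2
2 1 -3
2 2 -4

Derivation:
Walk ring at distance 3 from (-1, 2, -1):
Start at center + D4*3 = (-4, 2, 2)
  hex 0: (-4, 2, 2)
  hex 1: (-3, 1, 2)
  hex 2: (-2, 0, 2)
  hex 3: (-1, -1, 2)
  hex 4: (0, -1, 1)
  hex 5: (1, -1, 0)
  hex 6: (2, -1, -1)
  hex 7: (2, 0, -2)
  hex 8: (2, 1, -3)
  hex 9: (2, 2, -4)
  hex 10: (1, 3, -4)
  hex 11: (0, 4, -4)
  hex 12: (-1, 5, -4)
  hex 13: (-2, 5, -3)
  hex 14: (-3, 5, -2)
  hex 15: (-4, 5, -1)
  hex 16: (-4, 4, 0)
  hex 17: (-4, 3, 1)
Sorted: 18 hexes.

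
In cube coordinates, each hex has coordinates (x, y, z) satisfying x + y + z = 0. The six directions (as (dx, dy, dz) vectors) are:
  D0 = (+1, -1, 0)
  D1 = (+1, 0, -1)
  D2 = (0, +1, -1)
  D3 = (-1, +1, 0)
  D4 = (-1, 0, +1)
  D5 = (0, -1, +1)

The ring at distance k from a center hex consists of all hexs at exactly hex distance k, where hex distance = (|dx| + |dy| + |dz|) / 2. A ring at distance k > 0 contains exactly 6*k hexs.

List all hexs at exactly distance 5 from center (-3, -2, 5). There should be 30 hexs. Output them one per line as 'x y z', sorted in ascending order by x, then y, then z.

Walk ring at distance 5 from (-3, -2, 5):
Start at center + D4*5 = (-8, -2, 10)
  hex 0: (-8, -2, 10)
  hex 1: (-7, -3, 10)
  hex 2: (-6, -4, 10)
  hex 3: (-5, -5, 10)
  hex 4: (-4, -6, 10)
  hex 5: (-3, -7, 10)
  hex 6: (-2, -7, 9)
  hex 7: (-1, -7, 8)
  hex 8: (0, -7, 7)
  hex 9: (1, -7, 6)
  hex 10: (2, -7, 5)
  hex 11: (2, -6, 4)
  hex 12: (2, -5, 3)
  hex 13: (2, -4, 2)
  hex 14: (2, -3, 1)
  hex 15: (2, -2, 0)
  hex 16: (1, -1, 0)
  hex 17: (0, 0, 0)
  hex 18: (-1, 1, 0)
  hex 19: (-2, 2, 0)
  hex 20: (-3, 3, 0)
  hex 21: (-4, 3, 1)
  hex 22: (-5, 3, 2)
  hex 23: (-6, 3, 3)
  hex 24: (-7, 3, 4)
  hex 25: (-8, 3, 5)
  hex 26: (-8, 2, 6)
  hex 27: (-8, 1, 7)
  hex 28: (-8, 0, 8)
  hex 29: (-8, -1, 9)
Sorted: 30 hexes.

Answer: -8 -2 10
-8 -1 9
-8 0 8
-8 1 7
-8 2 6
-8 3 5
-7 -3 10
-7 3 4
-6 -4 10
-6 3 3
-5 -5 10
-5 3 2
-4 -6 10
-4 3 1
-3 -7 10
-3 3 0
-2 -7 9
-2 2 0
-1 -7 8
-1 1 0
0 -7 7
0 0 0
1 -7 6
1 -1 0
2 -7 5
2 -6 4
2 -5 3
2 -4 2
2 -3 1
2 -2 0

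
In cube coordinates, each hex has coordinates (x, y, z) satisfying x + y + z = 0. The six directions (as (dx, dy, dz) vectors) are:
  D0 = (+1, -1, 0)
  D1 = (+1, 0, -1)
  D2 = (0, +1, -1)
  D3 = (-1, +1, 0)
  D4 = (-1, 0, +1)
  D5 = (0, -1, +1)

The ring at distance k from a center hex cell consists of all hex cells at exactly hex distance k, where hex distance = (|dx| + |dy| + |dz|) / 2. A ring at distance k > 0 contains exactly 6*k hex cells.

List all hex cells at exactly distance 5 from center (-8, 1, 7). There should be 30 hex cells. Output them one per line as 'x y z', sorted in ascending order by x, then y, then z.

Walk ring at distance 5 from (-8, 1, 7):
Start at center + D4*5 = (-13, 1, 12)
  hex 0: (-13, 1, 12)
  hex 1: (-12, 0, 12)
  hex 2: (-11, -1, 12)
  hex 3: (-10, -2, 12)
  hex 4: (-9, -3, 12)
  hex 5: (-8, -4, 12)
  hex 6: (-7, -4, 11)
  hex 7: (-6, -4, 10)
  hex 8: (-5, -4, 9)
  hex 9: (-4, -4, 8)
  hex 10: (-3, -4, 7)
  hex 11: (-3, -3, 6)
  hex 12: (-3, -2, 5)
  hex 13: (-3, -1, 4)
  hex 14: (-3, 0, 3)
  hex 15: (-3, 1, 2)
  hex 16: (-4, 2, 2)
  hex 17: (-5, 3, 2)
  hex 18: (-6, 4, 2)
  hex 19: (-7, 5, 2)
  hex 20: (-8, 6, 2)
  hex 21: (-9, 6, 3)
  hex 22: (-10, 6, 4)
  hex 23: (-11, 6, 5)
  hex 24: (-12, 6, 6)
  hex 25: (-13, 6, 7)
  hex 26: (-13, 5, 8)
  hex 27: (-13, 4, 9)
  hex 28: (-13, 3, 10)
  hex 29: (-13, 2, 11)
Sorted: 30 hexes.

Answer: -13 1 12
-13 2 11
-13 3 10
-13 4 9
-13 5 8
-13 6 7
-12 0 12
-12 6 6
-11 -1 12
-11 6 5
-10 -2 12
-10 6 4
-9 -3 12
-9 6 3
-8 -4 12
-8 6 2
-7 -4 11
-7 5 2
-6 -4 10
-6 4 2
-5 -4 9
-5 3 2
-4 -4 8
-4 2 2
-3 -4 7
-3 -3 6
-3 -2 5
-3 -1 4
-3 0 3
-3 1 2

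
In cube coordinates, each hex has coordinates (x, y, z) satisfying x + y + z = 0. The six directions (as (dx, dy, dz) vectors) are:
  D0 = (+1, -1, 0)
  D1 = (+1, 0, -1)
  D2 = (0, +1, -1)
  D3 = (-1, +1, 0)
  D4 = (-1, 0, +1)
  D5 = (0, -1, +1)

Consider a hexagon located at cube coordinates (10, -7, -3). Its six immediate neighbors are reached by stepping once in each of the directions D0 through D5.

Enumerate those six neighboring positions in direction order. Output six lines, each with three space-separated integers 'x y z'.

Answer: 11 -8 -3
11 -7 -4
10 -6 -4
9 -6 -3
9 -7 -2
10 -8 -2

Derivation:
Center: (10, -7, -3). Add each direction:
  D0: (10, -7, -3) + (1, -1, 0) = (11, -8, -3)
  D1: (10, -7, -3) + (1, 0, -1) = (11, -7, -4)
  D2: (10, -7, -3) + (0, 1, -1) = (10, -6, -4)
  D3: (10, -7, -3) + (-1, 1, 0) = (9, -6, -3)
  D4: (10, -7, -3) + (-1, 0, 1) = (9, -7, -2)
  D5: (10, -7, -3) + (0, -1, 1) = (10, -8, -2)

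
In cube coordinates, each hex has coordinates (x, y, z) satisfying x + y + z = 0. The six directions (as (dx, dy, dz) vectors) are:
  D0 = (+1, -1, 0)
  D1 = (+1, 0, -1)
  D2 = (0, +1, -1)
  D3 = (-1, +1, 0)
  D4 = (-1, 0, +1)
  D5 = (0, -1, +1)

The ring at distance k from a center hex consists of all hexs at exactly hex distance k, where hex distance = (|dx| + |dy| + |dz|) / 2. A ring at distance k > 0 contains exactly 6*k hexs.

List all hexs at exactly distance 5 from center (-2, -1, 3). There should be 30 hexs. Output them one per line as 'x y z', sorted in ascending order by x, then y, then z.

Walk ring at distance 5 from (-2, -1, 3):
Start at center + D4*5 = (-7, -1, 8)
  hex 0: (-7, -1, 8)
  hex 1: (-6, -2, 8)
  hex 2: (-5, -3, 8)
  hex 3: (-4, -4, 8)
  hex 4: (-3, -5, 8)
  hex 5: (-2, -6, 8)
  hex 6: (-1, -6, 7)
  hex 7: (0, -6, 6)
  hex 8: (1, -6, 5)
  hex 9: (2, -6, 4)
  hex 10: (3, -6, 3)
  hex 11: (3, -5, 2)
  hex 12: (3, -4, 1)
  hex 13: (3, -3, 0)
  hex 14: (3, -2, -1)
  hex 15: (3, -1, -2)
  hex 16: (2, 0, -2)
  hex 17: (1, 1, -2)
  hex 18: (0, 2, -2)
  hex 19: (-1, 3, -2)
  hex 20: (-2, 4, -2)
  hex 21: (-3, 4, -1)
  hex 22: (-4, 4, 0)
  hex 23: (-5, 4, 1)
  hex 24: (-6, 4, 2)
  hex 25: (-7, 4, 3)
  hex 26: (-7, 3, 4)
  hex 27: (-7, 2, 5)
  hex 28: (-7, 1, 6)
  hex 29: (-7, 0, 7)
Sorted: 30 hexes.

Answer: -7 -1 8
-7 0 7
-7 1 6
-7 2 5
-7 3 4
-7 4 3
-6 -2 8
-6 4 2
-5 -3 8
-5 4 1
-4 -4 8
-4 4 0
-3 -5 8
-3 4 -1
-2 -6 8
-2 4 -2
-1 -6 7
-1 3 -2
0 -6 6
0 2 -2
1 -6 5
1 1 -2
2 -6 4
2 0 -2
3 -6 3
3 -5 2
3 -4 1
3 -3 0
3 -2 -1
3 -1 -2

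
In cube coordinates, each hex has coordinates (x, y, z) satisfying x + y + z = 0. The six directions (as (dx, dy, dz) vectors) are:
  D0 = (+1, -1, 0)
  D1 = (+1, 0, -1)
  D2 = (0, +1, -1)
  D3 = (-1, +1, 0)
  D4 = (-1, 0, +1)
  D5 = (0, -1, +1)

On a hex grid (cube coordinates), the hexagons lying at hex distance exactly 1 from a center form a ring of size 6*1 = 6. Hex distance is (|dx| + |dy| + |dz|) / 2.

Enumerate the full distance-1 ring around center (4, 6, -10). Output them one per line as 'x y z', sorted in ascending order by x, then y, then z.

Walk ring at distance 1 from (4, 6, -10):
Start at center + D4*1 = (3, 6, -9)
  hex 0: (3, 6, -9)
  hex 1: (4, 5, -9)
  hex 2: (5, 5, -10)
  hex 3: (5, 6, -11)
  hex 4: (4, 7, -11)
  hex 5: (3, 7, -10)
Sorted: 6 hexes.

Answer: 3 6 -9
3 7 -10
4 5 -9
4 7 -11
5 5 -10
5 6 -11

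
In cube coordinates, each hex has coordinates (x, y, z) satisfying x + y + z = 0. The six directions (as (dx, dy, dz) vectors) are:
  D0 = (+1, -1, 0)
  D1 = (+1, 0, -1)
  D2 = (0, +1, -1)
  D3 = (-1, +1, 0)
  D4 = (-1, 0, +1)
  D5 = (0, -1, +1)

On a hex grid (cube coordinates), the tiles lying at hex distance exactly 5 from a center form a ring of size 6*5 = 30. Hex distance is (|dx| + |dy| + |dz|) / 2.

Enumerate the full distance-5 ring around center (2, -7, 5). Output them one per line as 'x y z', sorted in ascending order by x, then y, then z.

Walk ring at distance 5 from (2, -7, 5):
Start at center + D4*5 = (-3, -7, 10)
  hex 0: (-3, -7, 10)
  hex 1: (-2, -8, 10)
  hex 2: (-1, -9, 10)
  hex 3: (0, -10, 10)
  hex 4: (1, -11, 10)
  hex 5: (2, -12, 10)
  hex 6: (3, -12, 9)
  hex 7: (4, -12, 8)
  hex 8: (5, -12, 7)
  hex 9: (6, -12, 6)
  hex 10: (7, -12, 5)
  hex 11: (7, -11, 4)
  hex 12: (7, -10, 3)
  hex 13: (7, -9, 2)
  hex 14: (7, -8, 1)
  hex 15: (7, -7, 0)
  hex 16: (6, -6, 0)
  hex 17: (5, -5, 0)
  hex 18: (4, -4, 0)
  hex 19: (3, -3, 0)
  hex 20: (2, -2, 0)
  hex 21: (1, -2, 1)
  hex 22: (0, -2, 2)
  hex 23: (-1, -2, 3)
  hex 24: (-2, -2, 4)
  hex 25: (-3, -2, 5)
  hex 26: (-3, -3, 6)
  hex 27: (-3, -4, 7)
  hex 28: (-3, -5, 8)
  hex 29: (-3, -6, 9)
Sorted: 30 hexes.

Answer: -3 -7 10
-3 -6 9
-3 -5 8
-3 -4 7
-3 -3 6
-3 -2 5
-2 -8 10
-2 -2 4
-1 -9 10
-1 -2 3
0 -10 10
0 -2 2
1 -11 10
1 -2 1
2 -12 10
2 -2 0
3 -12 9
3 -3 0
4 -12 8
4 -4 0
5 -12 7
5 -5 0
6 -12 6
6 -6 0
7 -12 5
7 -11 4
7 -10 3
7 -9 2
7 -8 1
7 -7 0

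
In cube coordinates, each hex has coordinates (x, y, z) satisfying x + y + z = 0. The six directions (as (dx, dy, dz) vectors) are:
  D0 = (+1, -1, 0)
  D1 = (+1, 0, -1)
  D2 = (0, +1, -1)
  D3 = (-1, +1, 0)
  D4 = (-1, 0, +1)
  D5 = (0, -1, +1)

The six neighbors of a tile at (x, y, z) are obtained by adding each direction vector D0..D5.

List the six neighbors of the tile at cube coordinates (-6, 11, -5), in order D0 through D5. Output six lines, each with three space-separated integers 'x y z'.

Answer: -5 10 -5
-5 11 -6
-6 12 -6
-7 12 -5
-7 11 -4
-6 10 -4

Derivation:
Center: (-6, 11, -5). Add each direction:
  D0: (-6, 11, -5) + (1, -1, 0) = (-5, 10, -5)
  D1: (-6, 11, -5) + (1, 0, -1) = (-5, 11, -6)
  D2: (-6, 11, -5) + (0, 1, -1) = (-6, 12, -6)
  D3: (-6, 11, -5) + (-1, 1, 0) = (-7, 12, -5)
  D4: (-6, 11, -5) + (-1, 0, 1) = (-7, 11, -4)
  D5: (-6, 11, -5) + (0, -1, 1) = (-6, 10, -4)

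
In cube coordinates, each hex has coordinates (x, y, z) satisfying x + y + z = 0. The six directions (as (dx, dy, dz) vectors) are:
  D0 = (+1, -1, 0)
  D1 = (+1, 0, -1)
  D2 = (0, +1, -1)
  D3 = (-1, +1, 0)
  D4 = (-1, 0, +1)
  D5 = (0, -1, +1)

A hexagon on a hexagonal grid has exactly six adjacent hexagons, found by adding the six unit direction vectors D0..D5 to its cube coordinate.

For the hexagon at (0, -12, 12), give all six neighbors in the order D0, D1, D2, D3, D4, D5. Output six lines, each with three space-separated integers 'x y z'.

Answer: 1 -13 12
1 -12 11
0 -11 11
-1 -11 12
-1 -12 13
0 -13 13

Derivation:
Center: (0, -12, 12). Add each direction:
  D0: (0, -12, 12) + (1, -1, 0) = (1, -13, 12)
  D1: (0, -12, 12) + (1, 0, -1) = (1, -12, 11)
  D2: (0, -12, 12) + (0, 1, -1) = (0, -11, 11)
  D3: (0, -12, 12) + (-1, 1, 0) = (-1, -11, 12)
  D4: (0, -12, 12) + (-1, 0, 1) = (-1, -12, 13)
  D5: (0, -12, 12) + (0, -1, 1) = (0, -13, 13)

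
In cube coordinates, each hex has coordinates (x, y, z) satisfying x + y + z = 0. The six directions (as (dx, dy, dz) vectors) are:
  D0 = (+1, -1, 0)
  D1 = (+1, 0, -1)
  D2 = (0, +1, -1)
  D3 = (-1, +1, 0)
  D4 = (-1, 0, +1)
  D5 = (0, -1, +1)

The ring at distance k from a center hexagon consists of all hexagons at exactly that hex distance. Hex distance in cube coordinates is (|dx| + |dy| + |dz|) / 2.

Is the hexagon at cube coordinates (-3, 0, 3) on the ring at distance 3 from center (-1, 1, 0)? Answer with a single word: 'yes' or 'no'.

Answer: yes

Derivation:
|px - cx| = |-3 - (-1)| = 2
|py - cy| = |0 - 1| = 1
|pz - cz| = |3 - 0| = 3
distance = (2+1+3)/2 = 6/2 = 3
radius = 3; distance == radius -> yes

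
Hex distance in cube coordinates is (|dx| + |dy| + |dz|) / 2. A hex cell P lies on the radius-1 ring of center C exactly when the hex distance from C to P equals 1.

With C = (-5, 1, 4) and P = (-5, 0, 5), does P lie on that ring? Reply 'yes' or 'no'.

Answer: yes

Derivation:
|px - cx| = |-5 - (-5)| = 0
|py - cy| = |0 - 1| = 1
|pz - cz| = |5 - 4| = 1
distance = (0+1+1)/2 = 2/2 = 1
radius = 1; distance == radius -> yes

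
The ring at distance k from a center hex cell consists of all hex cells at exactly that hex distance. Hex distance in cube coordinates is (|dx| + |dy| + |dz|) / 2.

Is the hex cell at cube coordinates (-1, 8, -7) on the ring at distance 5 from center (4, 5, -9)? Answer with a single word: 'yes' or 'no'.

Answer: yes

Derivation:
|px - cx| = |-1 - 4| = 5
|py - cy| = |8 - 5| = 3
|pz - cz| = |-7 - (-9)| = 2
distance = (5+3+2)/2 = 10/2 = 5
radius = 5; distance == radius -> yes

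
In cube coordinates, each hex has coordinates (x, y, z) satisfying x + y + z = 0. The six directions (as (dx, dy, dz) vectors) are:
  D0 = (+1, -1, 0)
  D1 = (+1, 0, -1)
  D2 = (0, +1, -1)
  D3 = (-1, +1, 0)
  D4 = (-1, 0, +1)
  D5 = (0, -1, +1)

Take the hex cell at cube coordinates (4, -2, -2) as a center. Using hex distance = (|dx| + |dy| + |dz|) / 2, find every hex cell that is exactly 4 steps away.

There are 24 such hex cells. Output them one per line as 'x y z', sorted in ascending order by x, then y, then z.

Answer: 0 -2 2
0 -1 1
0 0 0
0 1 -1
0 2 -2
1 -3 2
1 2 -3
2 -4 2
2 2 -4
3 -5 2
3 2 -5
4 -6 2
4 2 -6
5 -6 1
5 1 -6
6 -6 0
6 0 -6
7 -6 -1
7 -1 -6
8 -6 -2
8 -5 -3
8 -4 -4
8 -3 -5
8 -2 -6

Derivation:
Walk ring at distance 4 from (4, -2, -2):
Start at center + D4*4 = (0, -2, 2)
  hex 0: (0, -2, 2)
  hex 1: (1, -3, 2)
  hex 2: (2, -4, 2)
  hex 3: (3, -5, 2)
  hex 4: (4, -6, 2)
  hex 5: (5, -6, 1)
  hex 6: (6, -6, 0)
  hex 7: (7, -6, -1)
  hex 8: (8, -6, -2)
  hex 9: (8, -5, -3)
  hex 10: (8, -4, -4)
  hex 11: (8, -3, -5)
  hex 12: (8, -2, -6)
  hex 13: (7, -1, -6)
  hex 14: (6, 0, -6)
  hex 15: (5, 1, -6)
  hex 16: (4, 2, -6)
  hex 17: (3, 2, -5)
  hex 18: (2, 2, -4)
  hex 19: (1, 2, -3)
  hex 20: (0, 2, -2)
  hex 21: (0, 1, -1)
  hex 22: (0, 0, 0)
  hex 23: (0, -1, 1)
Sorted: 24 hexes.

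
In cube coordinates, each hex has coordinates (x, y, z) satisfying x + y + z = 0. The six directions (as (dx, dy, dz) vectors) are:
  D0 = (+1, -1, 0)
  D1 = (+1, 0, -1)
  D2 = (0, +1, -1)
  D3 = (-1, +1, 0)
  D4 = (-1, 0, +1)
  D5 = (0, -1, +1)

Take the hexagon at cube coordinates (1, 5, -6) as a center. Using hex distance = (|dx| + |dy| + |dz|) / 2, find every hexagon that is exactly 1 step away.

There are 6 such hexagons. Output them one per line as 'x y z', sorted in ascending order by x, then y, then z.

Answer: 0 5 -5
0 6 -6
1 4 -5
1 6 -7
2 4 -6
2 5 -7

Derivation:
Walk ring at distance 1 from (1, 5, -6):
Start at center + D4*1 = (0, 5, -5)
  hex 0: (0, 5, -5)
  hex 1: (1, 4, -5)
  hex 2: (2, 4, -6)
  hex 3: (2, 5, -7)
  hex 4: (1, 6, -7)
  hex 5: (0, 6, -6)
Sorted: 6 hexes.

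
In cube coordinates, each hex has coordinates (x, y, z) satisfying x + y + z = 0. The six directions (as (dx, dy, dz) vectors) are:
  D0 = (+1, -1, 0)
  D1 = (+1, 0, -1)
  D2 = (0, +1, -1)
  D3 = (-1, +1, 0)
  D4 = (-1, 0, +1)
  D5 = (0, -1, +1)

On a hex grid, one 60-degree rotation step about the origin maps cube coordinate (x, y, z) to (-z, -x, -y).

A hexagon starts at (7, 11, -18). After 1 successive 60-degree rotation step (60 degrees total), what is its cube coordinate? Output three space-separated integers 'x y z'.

Answer: 18 -7 -11

Derivation:
Start: (7, 11, -18)
Step 1: (7, 11, -18) -> (-(-18), -(7), -(11)) = (18, -7, -11)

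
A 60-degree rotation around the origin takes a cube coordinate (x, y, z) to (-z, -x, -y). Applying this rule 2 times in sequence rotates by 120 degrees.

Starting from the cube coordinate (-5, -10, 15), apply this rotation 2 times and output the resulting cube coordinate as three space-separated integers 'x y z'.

Answer: -10 15 -5

Derivation:
Start: (-5, -10, 15)
Step 1: (-5, -10, 15) -> (-(15), -(-5), -(-10)) = (-15, 5, 10)
Step 2: (-15, 5, 10) -> (-(10), -(-15), -(5)) = (-10, 15, -5)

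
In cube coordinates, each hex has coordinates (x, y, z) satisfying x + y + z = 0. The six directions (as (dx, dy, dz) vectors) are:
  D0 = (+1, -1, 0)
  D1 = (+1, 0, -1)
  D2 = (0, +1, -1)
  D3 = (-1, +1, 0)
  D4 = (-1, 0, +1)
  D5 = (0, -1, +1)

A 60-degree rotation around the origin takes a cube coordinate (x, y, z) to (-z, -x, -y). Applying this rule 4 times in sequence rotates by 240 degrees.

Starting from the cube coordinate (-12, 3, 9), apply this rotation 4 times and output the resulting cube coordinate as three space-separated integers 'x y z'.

Start: (-12, 3, 9)
Step 1: (-12, 3, 9) -> (-(9), -(-12), -(3)) = (-9, 12, -3)
Step 2: (-9, 12, -3) -> (-(-3), -(-9), -(12)) = (3, 9, -12)
Step 3: (3, 9, -12) -> (-(-12), -(3), -(9)) = (12, -3, -9)
Step 4: (12, -3, -9) -> (-(-9), -(12), -(-3)) = (9, -12, 3)

Answer: 9 -12 3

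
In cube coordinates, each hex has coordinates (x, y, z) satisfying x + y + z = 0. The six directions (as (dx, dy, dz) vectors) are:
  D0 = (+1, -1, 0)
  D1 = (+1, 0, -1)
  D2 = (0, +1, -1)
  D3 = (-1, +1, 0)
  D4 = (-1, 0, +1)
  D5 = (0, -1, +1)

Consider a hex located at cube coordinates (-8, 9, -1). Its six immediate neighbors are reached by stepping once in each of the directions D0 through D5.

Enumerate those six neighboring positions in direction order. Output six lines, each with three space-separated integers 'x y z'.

Answer: -7 8 -1
-7 9 -2
-8 10 -2
-9 10 -1
-9 9 0
-8 8 0

Derivation:
Center: (-8, 9, -1). Add each direction:
  D0: (-8, 9, -1) + (1, -1, 0) = (-7, 8, -1)
  D1: (-8, 9, -1) + (1, 0, -1) = (-7, 9, -2)
  D2: (-8, 9, -1) + (0, 1, -1) = (-8, 10, -2)
  D3: (-8, 9, -1) + (-1, 1, 0) = (-9, 10, -1)
  D4: (-8, 9, -1) + (-1, 0, 1) = (-9, 9, 0)
  D5: (-8, 9, -1) + (0, -1, 1) = (-8, 8, 0)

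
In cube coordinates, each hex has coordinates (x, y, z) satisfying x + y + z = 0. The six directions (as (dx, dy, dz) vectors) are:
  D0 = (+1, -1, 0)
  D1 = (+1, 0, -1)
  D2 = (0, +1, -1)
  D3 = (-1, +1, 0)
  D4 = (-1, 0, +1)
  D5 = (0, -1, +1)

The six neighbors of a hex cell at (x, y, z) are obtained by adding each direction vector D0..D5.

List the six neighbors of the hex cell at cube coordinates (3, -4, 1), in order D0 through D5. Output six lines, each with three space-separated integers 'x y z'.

Center: (3, -4, 1). Add each direction:
  D0: (3, -4, 1) + (1, -1, 0) = (4, -5, 1)
  D1: (3, -4, 1) + (1, 0, -1) = (4, -4, 0)
  D2: (3, -4, 1) + (0, 1, -1) = (3, -3, 0)
  D3: (3, -4, 1) + (-1, 1, 0) = (2, -3, 1)
  D4: (3, -4, 1) + (-1, 0, 1) = (2, -4, 2)
  D5: (3, -4, 1) + (0, -1, 1) = (3, -5, 2)

Answer: 4 -5 1
4 -4 0
3 -3 0
2 -3 1
2 -4 2
3 -5 2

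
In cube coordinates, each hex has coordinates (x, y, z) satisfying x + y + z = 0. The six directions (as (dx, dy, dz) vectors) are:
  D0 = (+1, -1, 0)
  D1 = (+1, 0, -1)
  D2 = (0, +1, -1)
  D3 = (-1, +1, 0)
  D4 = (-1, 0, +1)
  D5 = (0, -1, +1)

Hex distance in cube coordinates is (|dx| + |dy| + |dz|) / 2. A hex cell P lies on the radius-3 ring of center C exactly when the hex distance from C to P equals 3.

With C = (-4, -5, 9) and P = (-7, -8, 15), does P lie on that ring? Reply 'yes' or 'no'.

|px - cx| = |-7 - (-4)| = 3
|py - cy| = |-8 - (-5)| = 3
|pz - cz| = |15 - 9| = 6
distance = (3+3+6)/2 = 12/2 = 6
radius = 3; distance != radius -> no

Answer: no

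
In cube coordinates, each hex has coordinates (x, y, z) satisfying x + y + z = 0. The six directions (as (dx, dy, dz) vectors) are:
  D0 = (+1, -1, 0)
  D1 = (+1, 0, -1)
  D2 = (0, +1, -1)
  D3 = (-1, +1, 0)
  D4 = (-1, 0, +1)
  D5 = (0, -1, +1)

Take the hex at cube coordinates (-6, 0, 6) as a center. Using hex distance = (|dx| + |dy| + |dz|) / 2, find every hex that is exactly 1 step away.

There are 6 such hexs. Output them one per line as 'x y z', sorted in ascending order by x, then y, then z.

Answer: -7 0 7
-7 1 6
-6 -1 7
-6 1 5
-5 -1 6
-5 0 5

Derivation:
Walk ring at distance 1 from (-6, 0, 6):
Start at center + D4*1 = (-7, 0, 7)
  hex 0: (-7, 0, 7)
  hex 1: (-6, -1, 7)
  hex 2: (-5, -1, 6)
  hex 3: (-5, 0, 5)
  hex 4: (-6, 1, 5)
  hex 5: (-7, 1, 6)
Sorted: 6 hexes.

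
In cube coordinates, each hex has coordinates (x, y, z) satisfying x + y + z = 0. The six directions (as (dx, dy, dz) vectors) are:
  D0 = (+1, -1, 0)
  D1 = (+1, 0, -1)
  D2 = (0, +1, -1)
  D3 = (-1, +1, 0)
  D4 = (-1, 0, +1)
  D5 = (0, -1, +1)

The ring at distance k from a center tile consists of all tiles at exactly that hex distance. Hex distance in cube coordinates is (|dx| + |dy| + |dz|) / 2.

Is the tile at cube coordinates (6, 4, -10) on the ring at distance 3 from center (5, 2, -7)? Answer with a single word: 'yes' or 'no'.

Answer: yes

Derivation:
|px - cx| = |6 - 5| = 1
|py - cy| = |4 - 2| = 2
|pz - cz| = |-10 - (-7)| = 3
distance = (1+2+3)/2 = 6/2 = 3
radius = 3; distance == radius -> yes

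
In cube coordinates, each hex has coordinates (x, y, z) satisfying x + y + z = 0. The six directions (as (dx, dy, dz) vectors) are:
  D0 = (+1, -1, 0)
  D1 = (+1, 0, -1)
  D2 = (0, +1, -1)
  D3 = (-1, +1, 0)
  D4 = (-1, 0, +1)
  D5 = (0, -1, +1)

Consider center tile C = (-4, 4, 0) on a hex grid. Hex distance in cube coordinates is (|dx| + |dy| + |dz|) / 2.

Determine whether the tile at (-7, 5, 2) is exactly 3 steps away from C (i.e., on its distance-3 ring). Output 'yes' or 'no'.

Answer: yes

Derivation:
|px - cx| = |-7 - (-4)| = 3
|py - cy| = |5 - 4| = 1
|pz - cz| = |2 - 0| = 2
distance = (3+1+2)/2 = 6/2 = 3
radius = 3; distance == radius -> yes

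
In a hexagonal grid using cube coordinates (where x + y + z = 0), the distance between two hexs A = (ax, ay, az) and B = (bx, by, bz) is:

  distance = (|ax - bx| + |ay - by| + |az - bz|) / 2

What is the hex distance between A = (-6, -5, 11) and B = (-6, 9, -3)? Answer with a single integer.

Answer: 14

Derivation:
|ax - bx| = |-6 - (-6)| = 0
|ay - by| = |-5 - 9| = 14
|az - bz| = |11 - (-3)| = 14
distance = (0 + 14 + 14) / 2 = 28 / 2 = 14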